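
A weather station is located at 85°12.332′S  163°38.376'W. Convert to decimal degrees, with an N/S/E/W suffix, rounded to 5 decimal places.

85.20553° S, 163.63960° W

Lat: 85 + 12.332/60 = 85.205533
Longitude: 38.376′ = 0.639600°; total 163.639600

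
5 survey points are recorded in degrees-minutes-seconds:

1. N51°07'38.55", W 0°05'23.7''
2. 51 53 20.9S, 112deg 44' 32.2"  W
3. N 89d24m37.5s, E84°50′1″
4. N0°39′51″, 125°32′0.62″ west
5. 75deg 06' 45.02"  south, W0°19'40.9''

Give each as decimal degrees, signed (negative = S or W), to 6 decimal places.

Point 1:
  φ: 51° + 7/60 + 38.55/3600 = 51 + 0.116667 + 0.010708 = 51.1273750
  N → positive
  λ: 0° + 5/60 + 23.7/3600 = 0 + 0.083333 + 0.006583 = 0.0899167
  W ⇒ negate
Point 2:
  Lat: 51 + 53/60 + 20.9/3600 = 51.8891389
  S ⇒ negate
  Lon: 112 + 44/60 + 32.2/3600 = 112.7422778
  hemisphere W, so the sign is −
Point 3:
  φ: 24′ + 37.5″ = 24.62500′; 89 + 24.62500/60 = 89.4104167
  N → positive
  Longitude: 84° + 50/60 + 1/3600 = 84 + 0.833333 + 0.000278 = 84.8336111
  E → positive
Point 4:
  Lat: 0 + 39/60 + 51/3600 = 0.6641667
  N → positive
  λ: 125 + 32/60 + 0.62/3600 = 125.5335056
  hemisphere W, so the sign is −
Point 5:
  Lat: 75 + 6/60 + 45.02/3600 = 75.1125056
  hemisphere S, so the sign is −
  Lon: 0° + 19/60 + 40.9/3600 = 0 + 0.316667 + 0.011361 = 0.3280278
  W ⇒ negate

1. 51.127375, -0.089917
2. -51.889139, -112.742278
3. 89.410417, 84.833611
4. 0.664167, -125.533506
5. -75.112506, -0.328028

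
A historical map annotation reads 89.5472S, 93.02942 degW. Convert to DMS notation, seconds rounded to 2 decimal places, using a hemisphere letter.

Latitude: whole degrees 89; 32.83200′ → 32′ and 49.9200″
λ: 0.029420 × 60 = 1.76520′ → 1′, remainder × 60 = 45.9120″

89°32′49.92″ S, 93°01′45.91″ W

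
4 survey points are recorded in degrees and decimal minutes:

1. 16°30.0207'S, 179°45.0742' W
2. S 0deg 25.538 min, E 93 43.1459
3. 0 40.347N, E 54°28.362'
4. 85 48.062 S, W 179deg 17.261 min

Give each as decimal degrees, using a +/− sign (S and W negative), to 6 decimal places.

Point 1:
  Latitude: 16 + 30.0207/60 = 16.5003450
  hemisphere S, so the sign is −
  λ: 179 + 45.0742/60 = 179.7512367
  W → negative
Point 2:
  Lat: 25.538′ = 0.425633°; total 0.4256333
  hemisphere S, so the sign is −
  Longitude: 93 + 43.1459/60 = 93.7190983
  E ⇒ keep positive
Point 3:
  Lat: 40.347′ = 0.672450°; total 0.6724500
  N → positive
  Longitude: 28.362′ = 0.472700°; total 54.4727000
  E ⇒ keep positive
Point 4:
  Latitude: 85 + 48.062/60 = 85.8010333
  hemisphere S, so the sign is −
  λ: 17.261′ = 0.287683°; total 179.2876833
  W → negative

1. -16.500345, -179.751237
2. -0.425633, 93.719098
3. 0.672450, 54.472700
4. -85.801033, -179.287683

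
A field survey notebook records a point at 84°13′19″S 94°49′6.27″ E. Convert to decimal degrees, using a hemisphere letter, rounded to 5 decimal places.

Latitude: 84° + 13/60 + 19/3600 = 84 + 0.216667 + 0.005278 = 84.221944
Longitude: 94 + 49/60 + 6.27/3600 = 94.818408

84.22194° S, 94.81841° E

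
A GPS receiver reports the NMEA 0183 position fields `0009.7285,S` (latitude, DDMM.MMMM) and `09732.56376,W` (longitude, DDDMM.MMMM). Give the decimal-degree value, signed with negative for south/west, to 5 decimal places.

-0.16214, -97.54273

Lat: split at 2 digits → 00° and 9.7285′; 0 + 9.7285/60 = 0.162142
hemisphere S, so the sign is −
Longitude: split at 3 digits → 097° and 32.56376′; 97 + 32.56376/60 = 97.542729
W → negative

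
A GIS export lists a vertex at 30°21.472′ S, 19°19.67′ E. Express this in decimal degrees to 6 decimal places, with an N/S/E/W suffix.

30.357867° S, 19.327833° E

Lat: 30 + 21.472/60 = 30.3578667
Lon: 19.67′ = 0.327833°; total 19.3278333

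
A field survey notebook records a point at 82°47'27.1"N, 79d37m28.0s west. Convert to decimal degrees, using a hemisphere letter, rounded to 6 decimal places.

Lat: 82 + 47/60 + 27.1/3600 = 82.7908611
λ: 79° + 37/60 + 28/3600 = 79 + 0.616667 + 0.007778 = 79.6244444

82.790861° N, 79.624444° W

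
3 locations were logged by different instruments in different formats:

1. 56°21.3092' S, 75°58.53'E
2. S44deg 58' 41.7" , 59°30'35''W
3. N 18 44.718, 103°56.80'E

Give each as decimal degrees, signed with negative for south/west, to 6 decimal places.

1. -56.355153, 75.975500
2. -44.978250, -59.509722
3. 18.745300, 103.946667

Point 1:
  φ: 56 + 21.3092/60 = 56.3551533
  S → negative
  Longitude: 75 + 58.53/60 = 75.9755000
  E ⇒ keep positive
Point 2:
  Latitude: 58′ + 41.7″ = 58.69500′; 44 + 58.69500/60 = 44.9782500
  S → negative
  λ: 59 + 30/60 + 35/3600 = 59.5097222
  W ⇒ negate
Point 3:
  Lat: 18 + 44.718/60 = 18.7453000
  N → positive
  Lon: 56.8′ = 0.946667°; total 103.9466667
  E ⇒ keep positive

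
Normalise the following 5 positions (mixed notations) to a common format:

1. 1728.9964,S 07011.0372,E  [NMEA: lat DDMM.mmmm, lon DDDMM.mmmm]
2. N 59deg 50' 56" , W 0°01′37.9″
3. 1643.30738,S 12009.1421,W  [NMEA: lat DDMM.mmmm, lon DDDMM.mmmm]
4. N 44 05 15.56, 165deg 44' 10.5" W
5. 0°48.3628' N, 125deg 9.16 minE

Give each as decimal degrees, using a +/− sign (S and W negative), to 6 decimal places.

1. -17.483273, 70.183953
2. 59.848889, -0.027194
3. -16.721790, -120.152368
4. 44.087656, -165.736250
5. 0.806047, 125.152667

Point 1:
  φ: degrees = first 2 digits = 17, minutes = 28.9964; 17 + 28.9964/60 = 17.4832733
  S → negative
  Lon: split at 3 digits → 070° and 11.0372′; 70 + 11.0372/60 = 70.1839533
  E ⇒ keep positive
Point 2:
  Latitude: 50′ + 56″ = 50.93333′; 59 + 50.93333/60 = 59.8488889
  N → positive
  λ: 0° + 1/60 + 37.9/3600 = 0 + 0.016667 + 0.010528 = 0.0271944
  hemisphere W, so the sign is −
Point 3:
  Lat: degrees = first 2 digits = 16, minutes = 43.30738; 16 + 43.30738/60 = 16.7217897
  S ⇒ negate
  Longitude: split at 3 digits → 120° and 9.1421′; 120 + 9.1421/60 = 120.1523683
  W ⇒ negate
Point 4:
  Latitude: 44° + 5/60 + 15.56/3600 = 44 + 0.083333 + 0.004322 = 44.0876556
  N → positive
  Lon: 44′ + 10.5″ = 44.17500′; 165 + 44.17500/60 = 165.7362500
  W → negative
Point 5:
  Lat: 0 + 48.3628/60 = 0.8060467
  N ⇒ keep positive
  Lon: 9.16′ = 0.152667°; total 125.1526667
  E → positive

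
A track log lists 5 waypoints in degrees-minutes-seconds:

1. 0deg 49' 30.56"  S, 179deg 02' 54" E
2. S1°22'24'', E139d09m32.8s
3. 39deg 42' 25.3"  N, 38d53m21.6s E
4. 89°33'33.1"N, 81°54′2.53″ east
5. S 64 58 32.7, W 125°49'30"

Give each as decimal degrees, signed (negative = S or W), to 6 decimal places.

Point 1:
  Lat: 49′ + 30.56″ = 49.50933′; 0 + 49.50933/60 = 0.8251556
  S → negative
  Lon: 179 + 2/60 + 54/3600 = 179.0483333
  E ⇒ keep positive
Point 2:
  Latitude: 1° + 22/60 + 24/3600 = 1 + 0.366667 + 0.006667 = 1.3733333
  S → negative
  λ: 139° + 9/60 + 32.8/3600 = 139 + 0.150000 + 0.009111 = 139.1591111
  E ⇒ keep positive
Point 3:
  Latitude: 39 + 42/60 + 25.3/3600 = 39.7070278
  N → positive
  λ: 38° + 53/60 + 21.6/3600 = 38 + 0.883333 + 0.006000 = 38.8893333
  E → positive
Point 4:
  Lat: 33′ + 33.1″ = 33.55167′; 89 + 33.55167/60 = 89.5591944
  N → positive
  Lon: 54′ + 2.53″ = 54.04217′; 81 + 54.04217/60 = 81.9007028
  E → positive
Point 5:
  Latitude: 58′ + 32.7″ = 58.54500′; 64 + 58.54500/60 = 64.9757500
  S ⇒ negate
  λ: 49′ + 30″ = 49.50000′; 125 + 49.50000/60 = 125.8250000
  W → negative

1. -0.825156, 179.048333
2. -1.373333, 139.159111
3. 39.707028, 38.889333
4. 89.559194, 81.900703
5. -64.975750, -125.825000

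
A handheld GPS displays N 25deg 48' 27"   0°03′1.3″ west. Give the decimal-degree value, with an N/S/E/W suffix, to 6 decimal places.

25.807500° N, 0.050361° W

Lat: 48′ + 27″ = 48.45000′; 25 + 48.45000/60 = 25.8075000
Longitude: 0° + 3/60 + 1.3/3600 = 0 + 0.050000 + 0.000361 = 0.0503611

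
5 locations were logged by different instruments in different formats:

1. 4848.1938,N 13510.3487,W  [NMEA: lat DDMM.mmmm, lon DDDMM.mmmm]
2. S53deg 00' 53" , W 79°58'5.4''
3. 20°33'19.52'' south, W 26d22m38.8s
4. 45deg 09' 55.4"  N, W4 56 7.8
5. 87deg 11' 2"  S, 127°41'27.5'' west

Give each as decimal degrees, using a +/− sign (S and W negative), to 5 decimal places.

Point 1:
  Latitude: degrees = first 2 digits = 48, minutes = 48.1938; 48 + 48.1938/60 = 48.803230
  N → positive
  Longitude: split at 3 digits → 135° and 10.3487′; 135 + 10.3487/60 = 135.172478
  hemisphere W, so the sign is −
Point 2:
  Lat: 53 + 0/60 + 53/3600 = 53.014722
  hemisphere S, so the sign is −
  Longitude: 58′ + 5.4″ = 58.09000′; 79 + 58.09000/60 = 79.968167
  W ⇒ negate
Point 3:
  Lat: 20 + 33/60 + 19.52/3600 = 20.555422
  hemisphere S, so the sign is −
  Longitude: 26° + 22/60 + 38.8/3600 = 26 + 0.366667 + 0.010778 = 26.377444
  hemisphere W, so the sign is −
Point 4:
  φ: 9′ + 55.4″ = 9.92333′; 45 + 9.92333/60 = 45.165389
  N → positive
  Lon: 4° + 56/60 + 7.8/3600 = 4 + 0.933333 + 0.002167 = 4.935500
  hemisphere W, so the sign is −
Point 5:
  Latitude: 11′ + 2″ = 11.03333′; 87 + 11.03333/60 = 87.183889
  S ⇒ negate
  λ: 127° + 41/60 + 27.5/3600 = 127 + 0.683333 + 0.007639 = 127.690972
  W → negative

1. 48.80323, -135.17248
2. -53.01472, -79.96817
3. -20.55542, -26.37744
4. 45.16539, -4.93550
5. -87.18389, -127.69097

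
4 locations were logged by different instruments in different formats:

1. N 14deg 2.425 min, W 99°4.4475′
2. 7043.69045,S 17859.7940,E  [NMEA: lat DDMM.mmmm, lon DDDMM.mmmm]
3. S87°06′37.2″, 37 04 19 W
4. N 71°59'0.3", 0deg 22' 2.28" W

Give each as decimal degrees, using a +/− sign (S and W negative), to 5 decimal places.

Point 1:
  Latitude: 14 + 2.425/60 = 14.040417
  N → positive
  λ: 4.4475′ = 0.074125°; total 99.074125
  W → negative
Point 2:
  Lat: split at 2 digits → 70° and 43.69045′; 70 + 43.69045/60 = 70.728174
  hemisphere S, so the sign is −
  Longitude: split at 3 digits → 178° and 59.794′; 178 + 59.794/60 = 178.996567
  E ⇒ keep positive
Point 3:
  Lat: 6′ + 37.2″ = 6.62000′; 87 + 6.62000/60 = 87.110333
  hemisphere S, so the sign is −
  λ: 4′ + 19″ = 4.31667′; 37 + 4.31667/60 = 37.071944
  W ⇒ negate
Point 4:
  Latitude: 59′ + 0.3″ = 59.00500′; 71 + 59.00500/60 = 71.983417
  N ⇒ keep positive
  Lon: 0° + 22/60 + 2.28/3600 = 0 + 0.366667 + 0.000633 = 0.367300
  W → negative

1. 14.04042, -99.07413
2. -70.72817, 178.99657
3. -87.11033, -37.07194
4. 71.98342, -0.36730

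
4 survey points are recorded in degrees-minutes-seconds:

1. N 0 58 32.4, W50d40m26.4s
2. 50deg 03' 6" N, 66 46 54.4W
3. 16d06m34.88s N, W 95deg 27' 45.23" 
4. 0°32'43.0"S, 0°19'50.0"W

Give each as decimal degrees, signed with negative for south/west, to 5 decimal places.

Point 1:
  φ: 0° + 58/60 + 32.4/3600 = 0 + 0.966667 + 0.009000 = 0.975667
  N → positive
  Longitude: 50° + 40/60 + 26.4/3600 = 50 + 0.666667 + 0.007333 = 50.674000
  W ⇒ negate
Point 2:
  Latitude: 50 + 3/60 + 6/3600 = 50.051667
  N ⇒ keep positive
  Lon: 46′ + 54.4″ = 46.90667′; 66 + 46.90667/60 = 66.781778
  W → negative
Point 3:
  Latitude: 6′ + 34.88″ = 6.58133′; 16 + 6.58133/60 = 16.109689
  N ⇒ keep positive
  Lon: 95 + 27/60 + 45.23/3600 = 95.462564
  hemisphere W, so the sign is −
Point 4:
  φ: 32′ + 43″ = 32.71667′; 0 + 32.71667/60 = 0.545278
  hemisphere S, so the sign is −
  Lon: 0 + 19/60 + 50/3600 = 0.330556
  W → negative

1. 0.97567, -50.67400
2. 50.05167, -66.78178
3. 16.10969, -95.46256
4. -0.54528, -0.33056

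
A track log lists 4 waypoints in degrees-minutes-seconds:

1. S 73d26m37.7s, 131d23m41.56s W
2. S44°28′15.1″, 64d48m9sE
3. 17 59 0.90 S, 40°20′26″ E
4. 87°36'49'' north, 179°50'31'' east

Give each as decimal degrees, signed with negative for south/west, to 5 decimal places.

1. -73.44381, -131.39488
2. -44.47086, 64.80250
3. -17.98358, 40.34056
4. 87.61361, 179.84194

Point 1:
  φ: 26′ + 37.7″ = 26.62833′; 73 + 26.62833/60 = 73.443806
  S ⇒ negate
  Lon: 23′ + 41.56″ = 23.69267′; 131 + 23.69267/60 = 131.394878
  hemisphere W, so the sign is −
Point 2:
  φ: 28′ + 15.1″ = 28.25167′; 44 + 28.25167/60 = 44.470861
  hemisphere S, so the sign is −
  Longitude: 64 + 48/60 + 9/3600 = 64.802500
  E → positive
Point 3:
  Lat: 59′ + 0.9″ = 59.01500′; 17 + 59.01500/60 = 17.983583
  S → negative
  Longitude: 40° + 20/60 + 26/3600 = 40 + 0.333333 + 0.007222 = 40.340556
  E → positive
Point 4:
  Lat: 87 + 36/60 + 49/3600 = 87.613611
  N ⇒ keep positive
  λ: 50′ + 31″ = 50.51667′; 179 + 50.51667/60 = 179.841944
  E → positive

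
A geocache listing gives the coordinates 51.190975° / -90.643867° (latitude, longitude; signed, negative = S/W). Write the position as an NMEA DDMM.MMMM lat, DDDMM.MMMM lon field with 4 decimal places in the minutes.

5111.4585,N / 09038.6320,W

φ: fractional part 0.190975 → 11.458500 minutes
Longitude is negative → W; |value| = 90.643867
Longitude: fractional part 0.643867 → 38.632020 minutes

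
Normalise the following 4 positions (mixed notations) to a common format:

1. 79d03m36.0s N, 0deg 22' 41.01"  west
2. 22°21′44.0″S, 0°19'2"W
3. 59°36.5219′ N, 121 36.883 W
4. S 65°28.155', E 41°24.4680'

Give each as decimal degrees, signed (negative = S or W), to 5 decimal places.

Point 1:
  Latitude: 79 + 3/60 + 36/3600 = 79.060000
  N ⇒ keep positive
  Lon: 22′ + 41.01″ = 22.68350′; 0 + 22.68350/60 = 0.378058
  hemisphere W, so the sign is −
Point 2:
  Lat: 22 + 21/60 + 44/3600 = 22.362222
  hemisphere S, so the sign is −
  Longitude: 0° + 19/60 + 2/3600 = 0 + 0.316667 + 0.000556 = 0.317222
  W → negative
Point 3:
  Lat: 59 + 36.5219/60 = 59.608698
  N → positive
  Longitude: 36.883′ = 0.614717°; total 121.614717
  W → negative
Point 4:
  Latitude: 28.155′ = 0.469250°; total 65.469250
  S → negative
  Lon: 41 + 24.468/60 = 41.407800
  E ⇒ keep positive

1. 79.06000, -0.37806
2. -22.36222, -0.31722
3. 59.60870, -121.61472
4. -65.46925, 41.40780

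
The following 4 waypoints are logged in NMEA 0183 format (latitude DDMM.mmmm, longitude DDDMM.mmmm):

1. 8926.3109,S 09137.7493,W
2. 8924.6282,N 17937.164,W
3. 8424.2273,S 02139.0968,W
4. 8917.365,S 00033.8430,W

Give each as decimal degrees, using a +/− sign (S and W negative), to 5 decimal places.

Point 1:
  Lat: split at 2 digits → 89° and 26.3109′; 89 + 26.3109/60 = 89.438515
  S → negative
  Lon: degrees = first 3 digits = 91, minutes = 37.7493; 91 + 37.7493/60 = 91.629155
  hemisphere W, so the sign is −
Point 2:
  Lat: degrees = first 2 digits = 89, minutes = 24.6282; 89 + 24.6282/60 = 89.410470
  N → positive
  Longitude: split at 3 digits → 179° and 37.164′; 179 + 37.164/60 = 179.619400
  hemisphere W, so the sign is −
Point 3:
  φ: degrees = first 2 digits = 84, minutes = 24.2273; 84 + 24.2273/60 = 84.403788
  hemisphere S, so the sign is −
  Lon: split at 3 digits → 021° and 39.0968′; 21 + 39.0968/60 = 21.651613
  hemisphere W, so the sign is −
Point 4:
  Latitude: degrees = first 2 digits = 89, minutes = 17.365; 89 + 17.365/60 = 89.289417
  hemisphere S, so the sign is −
  λ: split at 3 digits → 000° and 33.843′; 0 + 33.843/60 = 0.564050
  W → negative

1. -89.43852, -91.62916
2. 89.41047, -179.61940
3. -84.40379, -21.65161
4. -89.28942, -0.56405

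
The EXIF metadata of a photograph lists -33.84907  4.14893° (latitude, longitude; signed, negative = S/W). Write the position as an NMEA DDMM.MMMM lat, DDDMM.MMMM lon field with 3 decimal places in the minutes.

3350.944,S / 00408.936,E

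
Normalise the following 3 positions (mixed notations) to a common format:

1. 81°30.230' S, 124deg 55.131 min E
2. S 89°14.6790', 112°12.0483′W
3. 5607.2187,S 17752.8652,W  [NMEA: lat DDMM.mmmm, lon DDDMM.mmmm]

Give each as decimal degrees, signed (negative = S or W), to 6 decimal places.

1. -81.503833, 124.918850
2. -89.244650, -112.200805
3. -56.120312, -177.881087

Point 1:
  Lat: 81 + 30.23/60 = 81.5038333
  S ⇒ negate
  Longitude: 124 + 55.131/60 = 124.9188500
  E ⇒ keep positive
Point 2:
  Latitude: 89 + 14.679/60 = 89.2446500
  S → negative
  Lon: 112 + 12.0483/60 = 112.2008050
  hemisphere W, so the sign is −
Point 3:
  φ: split at 2 digits → 56° and 7.2187′; 56 + 7.2187/60 = 56.1203117
  S ⇒ negate
  λ: degrees = first 3 digits = 177, minutes = 52.8652; 177 + 52.8652/60 = 177.8810867
  hemisphere W, so the sign is −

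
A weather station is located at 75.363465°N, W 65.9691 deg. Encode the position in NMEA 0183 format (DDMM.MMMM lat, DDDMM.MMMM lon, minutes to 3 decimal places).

Lat: 75° + 0.363465 × 60 = 75° 21.80790′
λ: 65° + 0.969100 × 60 = 65° 58.14600′

7521.808,N / 06558.146,W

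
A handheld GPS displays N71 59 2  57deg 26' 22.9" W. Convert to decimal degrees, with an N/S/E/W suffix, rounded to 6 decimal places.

71.983889° N, 57.439694° W

Lat: 71 + 59/60 + 2/3600 = 71.9838889
Lon: 57° + 26/60 + 22.9/3600 = 57 + 0.433333 + 0.006361 = 57.4396944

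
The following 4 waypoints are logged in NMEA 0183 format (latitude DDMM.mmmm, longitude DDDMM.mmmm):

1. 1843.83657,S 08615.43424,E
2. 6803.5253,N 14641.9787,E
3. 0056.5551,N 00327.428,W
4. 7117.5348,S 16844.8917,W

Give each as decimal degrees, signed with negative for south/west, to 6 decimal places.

Point 1:
  Latitude: split at 2 digits → 18° and 43.83657′; 18 + 43.83657/60 = 18.7306095
  S ⇒ negate
  λ: degrees = first 3 digits = 86, minutes = 15.43424; 86 + 15.43424/60 = 86.2572373
  E ⇒ keep positive
Point 2:
  φ: degrees = first 2 digits = 68, minutes = 3.5253; 68 + 3.5253/60 = 68.0587550
  N → positive
  Longitude: split at 3 digits → 146° and 41.9787′; 146 + 41.9787/60 = 146.6996450
  E → positive
Point 3:
  Lat: degrees = first 2 digits = 0, minutes = 56.5551; 0 + 56.5551/60 = 0.9425850
  N ⇒ keep positive
  Longitude: degrees = first 3 digits = 3, minutes = 27.428; 3 + 27.428/60 = 3.4571333
  hemisphere W, so the sign is −
Point 4:
  φ: degrees = first 2 digits = 71, minutes = 17.5348; 71 + 17.5348/60 = 71.2922467
  S → negative
  λ: split at 3 digits → 168° and 44.8917′; 168 + 44.8917/60 = 168.7481950
  W → negative

1. -18.730610, 86.257237
2. 68.058755, 146.699645
3. 0.942585, -3.457133
4. -71.292247, -168.748195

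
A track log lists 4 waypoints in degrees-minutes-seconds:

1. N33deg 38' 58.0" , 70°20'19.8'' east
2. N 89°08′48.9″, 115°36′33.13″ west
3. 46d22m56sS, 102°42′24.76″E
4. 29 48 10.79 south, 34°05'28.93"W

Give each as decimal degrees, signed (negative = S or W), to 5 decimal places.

1. 33.64944, 70.33883
2. 89.14692, -115.60920
3. -46.38222, 102.70688
4. -29.80300, -34.09137

Point 1:
  Lat: 38′ + 58″ = 38.96667′; 33 + 38.96667/60 = 33.649444
  N ⇒ keep positive
  λ: 70° + 20/60 + 19.8/3600 = 70 + 0.333333 + 0.005500 = 70.338833
  E → positive
Point 2:
  Lat: 89 + 8/60 + 48.9/3600 = 89.146917
  N ⇒ keep positive
  Longitude: 115° + 36/60 + 33.13/3600 = 115 + 0.600000 + 0.009203 = 115.609203
  W ⇒ negate
Point 3:
  φ: 22′ + 56″ = 22.93333′; 46 + 22.93333/60 = 46.382222
  hemisphere S, so the sign is −
  λ: 42′ + 24.76″ = 42.41267′; 102 + 42.41267/60 = 102.706878
  E ⇒ keep positive
Point 4:
  Lat: 29° + 48/60 + 10.79/3600 = 29 + 0.800000 + 0.002997 = 29.802997
  S → negative
  λ: 34 + 5/60 + 28.93/3600 = 34.091369
  W ⇒ negate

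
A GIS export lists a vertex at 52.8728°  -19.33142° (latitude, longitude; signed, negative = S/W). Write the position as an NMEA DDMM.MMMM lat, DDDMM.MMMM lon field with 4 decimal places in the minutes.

Latitude: fractional part 0.872800 → 52.368000 minutes
Longitude is negative → W; |value| = 19.331420
Lon: minutes = (19.331420 − 19) × 60 = 19.885200

5252.3680,N / 01919.8852,W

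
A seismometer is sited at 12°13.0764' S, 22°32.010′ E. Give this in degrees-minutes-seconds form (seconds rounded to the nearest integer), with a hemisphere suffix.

12°13′5″ S, 22°32′1″ E

φ: 13.07640′ → 13′ and 0.07640 × 60 = 4.58″
Lon: fractional minutes 0.01000 × 60 = 0.60″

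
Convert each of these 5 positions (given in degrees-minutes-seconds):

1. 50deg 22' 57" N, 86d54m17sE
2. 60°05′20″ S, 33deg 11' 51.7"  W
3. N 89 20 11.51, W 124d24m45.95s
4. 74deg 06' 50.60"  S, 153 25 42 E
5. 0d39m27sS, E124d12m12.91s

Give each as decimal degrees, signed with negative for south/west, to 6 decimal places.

1. 50.382500, 86.904722
2. -60.088889, -33.197694
3. 89.336531, -124.412764
4. -74.114056, 153.428333
5. -0.657500, 124.203586

Point 1:
  φ: 50° + 22/60 + 57/3600 = 50 + 0.366667 + 0.015833 = 50.3825000
  N ⇒ keep positive
  Lon: 54′ + 17″ = 54.28333′; 86 + 54.28333/60 = 86.9047222
  E ⇒ keep positive
Point 2:
  Lat: 60° + 5/60 + 20/3600 = 60 + 0.083333 + 0.005556 = 60.0888889
  S → negative
  λ: 33° + 11/60 + 51.7/3600 = 33 + 0.183333 + 0.014361 = 33.1976944
  W → negative
Point 3:
  Latitude: 89 + 20/60 + 11.51/3600 = 89.3365306
  N → positive
  λ: 124 + 24/60 + 45.95/3600 = 124.4127639
  hemisphere W, so the sign is −
Point 4:
  φ: 74 + 6/60 + 50.6/3600 = 74.1140556
  S → negative
  λ: 153° + 25/60 + 42/3600 = 153 + 0.416667 + 0.011667 = 153.4283333
  E ⇒ keep positive
Point 5:
  Lat: 39′ + 27″ = 39.45000′; 0 + 39.45000/60 = 0.6575000
  hemisphere S, so the sign is −
  Longitude: 124 + 12/60 + 12.91/3600 = 124.2035861
  E → positive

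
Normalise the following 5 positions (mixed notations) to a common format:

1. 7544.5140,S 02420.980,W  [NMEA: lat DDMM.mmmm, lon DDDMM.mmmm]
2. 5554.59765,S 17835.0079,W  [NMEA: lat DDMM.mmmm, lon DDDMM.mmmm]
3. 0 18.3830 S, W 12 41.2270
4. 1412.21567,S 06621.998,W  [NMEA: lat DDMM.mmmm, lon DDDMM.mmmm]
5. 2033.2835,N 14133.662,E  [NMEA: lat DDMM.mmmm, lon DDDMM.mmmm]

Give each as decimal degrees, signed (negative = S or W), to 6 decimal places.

Point 1:
  Latitude: degrees = first 2 digits = 75, minutes = 44.514; 75 + 44.514/60 = 75.7419000
  S ⇒ negate
  Lon: split at 3 digits → 024° and 20.98′; 24 + 20.98/60 = 24.3496667
  hemisphere W, so the sign is −
Point 2:
  Latitude: degrees = first 2 digits = 55, minutes = 54.59765; 55 + 54.59765/60 = 55.9099608
  hemisphere S, so the sign is −
  λ: split at 3 digits → 178° and 35.0079′; 178 + 35.0079/60 = 178.5834650
  hemisphere W, so the sign is −
Point 3:
  Lat: 18.383′ = 0.306383°; total 0.3063833
  hemisphere S, so the sign is −
  Lon: 12 + 41.227/60 = 12.6871167
  W → negative
Point 4:
  φ: split at 2 digits → 14° and 12.21567′; 14 + 12.21567/60 = 14.2035945
  hemisphere S, so the sign is −
  Longitude: degrees = first 3 digits = 66, minutes = 21.998; 66 + 21.998/60 = 66.3666333
  hemisphere W, so the sign is −
Point 5:
  Latitude: degrees = first 2 digits = 20, minutes = 33.2835; 20 + 33.2835/60 = 20.5547250
  N → positive
  λ: degrees = first 3 digits = 141, minutes = 33.662; 141 + 33.662/60 = 141.5610333
  E ⇒ keep positive

1. -75.741900, -24.349667
2. -55.909961, -178.583465
3. -0.306383, -12.687117
4. -14.203595, -66.366633
5. 20.554725, 141.561033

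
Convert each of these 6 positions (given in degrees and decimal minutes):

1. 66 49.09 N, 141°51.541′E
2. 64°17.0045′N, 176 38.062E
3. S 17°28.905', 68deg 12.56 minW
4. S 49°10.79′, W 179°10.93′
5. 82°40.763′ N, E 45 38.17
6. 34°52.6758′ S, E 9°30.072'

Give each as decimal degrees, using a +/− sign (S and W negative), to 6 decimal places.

1. 66.818167, 141.859017
2. 64.283408, 176.634367
3. -17.481750, -68.209333
4. -49.179833, -179.182167
5. 82.679383, 45.636167
6. -34.877930, 9.501200

Point 1:
  Lat: 66 + 49.09/60 = 66.8181667
  N → positive
  λ: 51.541′ = 0.859017°; total 141.8590167
  E ⇒ keep positive
Point 2:
  Latitude: 64 + 17.0045/60 = 64.2834083
  N → positive
  Longitude: 176 + 38.062/60 = 176.6343667
  E → positive
Point 3:
  Latitude: 28.905′ = 0.481750°; total 17.4817500
  hemisphere S, so the sign is −
  Lon: 68 + 12.56/60 = 68.2093333
  W ⇒ negate
Point 4:
  Latitude: 49 + 10.79/60 = 49.1798333
  S ⇒ negate
  λ: 10.93′ = 0.182167°; total 179.1821667
  W ⇒ negate
Point 5:
  Latitude: 82 + 40.763/60 = 82.6793833
  N → positive
  λ: 38.17′ = 0.636167°; total 45.6361667
  E ⇒ keep positive
Point 6:
  Lat: 34 + 52.6758/60 = 34.8779300
  S → negative
  λ: 30.072′ = 0.501200°; total 9.5012000
  E ⇒ keep positive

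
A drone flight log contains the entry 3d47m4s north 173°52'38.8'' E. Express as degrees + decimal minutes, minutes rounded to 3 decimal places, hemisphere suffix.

Lat: seconds/60 = 0.06667; minutes = 47 + 0.06667 = 47.06667
Lon: seconds/60 = 0.64667; minutes = 52 + 0.64667 = 52.64667

3° 47.067′ N, 173° 52.647′ E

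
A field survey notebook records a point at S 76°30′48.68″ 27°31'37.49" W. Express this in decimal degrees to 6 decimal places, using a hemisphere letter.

Lat: 76° + 30/60 + 48.68/3600 = 76 + 0.500000 + 0.013522 = 76.5135222
Longitude: 27 + 31/60 + 37.49/3600 = 27.5270806

76.513522° S, 27.527081° W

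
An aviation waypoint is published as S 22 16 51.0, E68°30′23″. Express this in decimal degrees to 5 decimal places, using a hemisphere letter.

22.28083° S, 68.50639° E

φ: 22° + 16/60 + 51/3600 = 22 + 0.266667 + 0.014167 = 22.280833
λ: 68° + 30/60 + 23/3600 = 68 + 0.500000 + 0.006389 = 68.506389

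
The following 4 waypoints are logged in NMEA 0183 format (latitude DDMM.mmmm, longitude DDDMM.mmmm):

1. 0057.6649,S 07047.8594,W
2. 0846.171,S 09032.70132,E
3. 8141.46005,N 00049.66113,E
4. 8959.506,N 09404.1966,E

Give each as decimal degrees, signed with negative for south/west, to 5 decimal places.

1. -0.96108, -70.79766
2. -8.76952, 90.54502
3. 81.69100, 0.82769
4. 89.99177, 94.06994

Point 1:
  Lat: degrees = first 2 digits = 0, minutes = 57.6649; 0 + 57.6649/60 = 0.961082
  S ⇒ negate
  λ: degrees = first 3 digits = 70, minutes = 47.8594; 70 + 47.8594/60 = 70.797657
  W ⇒ negate
Point 2:
  φ: split at 2 digits → 08° and 46.171′; 8 + 46.171/60 = 8.769517
  S ⇒ negate
  Lon: degrees = first 3 digits = 90, minutes = 32.70132; 90 + 32.70132/60 = 90.545022
  E → positive
Point 3:
  φ: split at 2 digits → 81° and 41.46005′; 81 + 41.46005/60 = 81.691001
  N ⇒ keep positive
  Longitude: split at 3 digits → 000° and 49.66113′; 0 + 49.66113/60 = 0.827686
  E → positive
Point 4:
  φ: split at 2 digits → 89° and 59.506′; 89 + 59.506/60 = 89.991767
  N ⇒ keep positive
  λ: degrees = first 3 digits = 94, minutes = 4.1966; 94 + 4.1966/60 = 94.069943
  E → positive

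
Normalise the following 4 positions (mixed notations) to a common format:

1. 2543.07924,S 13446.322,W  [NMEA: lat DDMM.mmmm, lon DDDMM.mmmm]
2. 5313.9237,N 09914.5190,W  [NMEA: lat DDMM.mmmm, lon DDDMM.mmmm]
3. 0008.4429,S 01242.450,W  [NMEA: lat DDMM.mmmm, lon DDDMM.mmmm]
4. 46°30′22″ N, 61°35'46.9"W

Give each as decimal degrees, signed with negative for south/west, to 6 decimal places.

1. -25.717987, -134.772033
2. 53.232062, -99.241983
3. -0.140715, -12.707500
4. 46.506111, -61.596361

Point 1:
  Latitude: degrees = first 2 digits = 25, minutes = 43.07924; 25 + 43.07924/60 = 25.7179873
  hemisphere S, so the sign is −
  Lon: split at 3 digits → 134° and 46.322′; 134 + 46.322/60 = 134.7720333
  W → negative
Point 2:
  Lat: degrees = first 2 digits = 53, minutes = 13.9237; 53 + 13.9237/60 = 53.2320617
  N → positive
  λ: degrees = first 3 digits = 99, minutes = 14.519; 99 + 14.519/60 = 99.2419833
  W ⇒ negate
Point 3:
  Latitude: split at 2 digits → 00° and 8.4429′; 0 + 8.4429/60 = 0.1407150
  S → negative
  Lon: split at 3 digits → 012° and 42.45′; 12 + 42.45/60 = 12.7075000
  hemisphere W, so the sign is −
Point 4:
  Lat: 30′ + 22″ = 30.36667′; 46 + 30.36667/60 = 46.5061111
  N → positive
  Longitude: 61° + 35/60 + 46.9/3600 = 61 + 0.583333 + 0.013028 = 61.5963611
  W → negative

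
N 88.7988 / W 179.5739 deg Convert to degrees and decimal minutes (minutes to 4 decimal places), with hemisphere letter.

Lat: 88° + 0.798800 × 60 = 88° 47.928000′
λ: minutes = (179.573900 − 179) × 60 = 34.434000

88° 47.9280′ N, 179° 34.4340′ W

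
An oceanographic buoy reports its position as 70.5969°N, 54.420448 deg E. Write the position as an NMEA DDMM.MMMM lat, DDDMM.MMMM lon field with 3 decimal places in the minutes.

7035.814,N / 05425.227,E

φ: fractional part 0.596900 → 35.81400 minutes
Lon: fractional part 0.420448 → 25.22688 minutes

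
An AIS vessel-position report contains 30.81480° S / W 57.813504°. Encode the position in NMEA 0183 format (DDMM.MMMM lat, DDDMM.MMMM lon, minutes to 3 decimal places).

Latitude: minutes = (30.814800 − 30) × 60 = 48.88800
λ: 57° + 0.813504 × 60 = 57° 48.81024′

3048.888,S / 05748.810,W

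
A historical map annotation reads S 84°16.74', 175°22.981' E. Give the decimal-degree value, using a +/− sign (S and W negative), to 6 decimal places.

Lat: 16.74′ = 0.279000°; total 84.2790000
hemisphere S, so the sign is −
Lon: 175 + 22.981/60 = 175.3830167
E → positive

-84.279000, 175.383017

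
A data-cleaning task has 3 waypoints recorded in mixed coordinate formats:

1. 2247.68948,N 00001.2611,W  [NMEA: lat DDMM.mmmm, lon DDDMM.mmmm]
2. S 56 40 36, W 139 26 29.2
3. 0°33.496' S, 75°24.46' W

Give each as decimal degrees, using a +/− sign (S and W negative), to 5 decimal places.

1. 22.79482, -0.02102
2. -56.67667, -139.44144
3. -0.55827, -75.40767

Point 1:
  Lat: split at 2 digits → 22° and 47.68948′; 22 + 47.68948/60 = 22.794825
  N → positive
  Lon: degrees = first 3 digits = 0, minutes = 1.2611; 0 + 1.2611/60 = 0.021018
  W → negative
Point 2:
  φ: 40′ + 36″ = 40.60000′; 56 + 40.60000/60 = 56.676667
  hemisphere S, so the sign is −
  λ: 139 + 26/60 + 29.2/3600 = 139.441444
  W → negative
Point 3:
  Lat: 0 + 33.496/60 = 0.558267
  S → negative
  Lon: 75 + 24.46/60 = 75.407667
  hemisphere W, so the sign is −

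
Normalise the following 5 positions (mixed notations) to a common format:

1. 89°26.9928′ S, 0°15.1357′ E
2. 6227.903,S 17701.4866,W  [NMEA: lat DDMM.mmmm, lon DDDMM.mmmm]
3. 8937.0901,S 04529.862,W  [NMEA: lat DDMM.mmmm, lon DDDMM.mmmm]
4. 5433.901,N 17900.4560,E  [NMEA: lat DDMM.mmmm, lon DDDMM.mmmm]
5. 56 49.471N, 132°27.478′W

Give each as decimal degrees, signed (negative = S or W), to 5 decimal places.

Point 1:
  φ: 26.9928′ = 0.449880°; total 89.449880
  hemisphere S, so the sign is −
  λ: 15.1357′ = 0.252262°; total 0.252262
  E ⇒ keep positive
Point 2:
  φ: split at 2 digits → 62° and 27.903′; 62 + 27.903/60 = 62.465050
  S ⇒ negate
  Longitude: degrees = first 3 digits = 177, minutes = 1.4866; 177 + 1.4866/60 = 177.024777
  hemisphere W, so the sign is −
Point 3:
  Lat: split at 2 digits → 89° and 37.0901′; 89 + 37.0901/60 = 89.618168
  hemisphere S, so the sign is −
  λ: degrees = first 3 digits = 45, minutes = 29.862; 45 + 29.862/60 = 45.497700
  W → negative
Point 4:
  Lat: degrees = first 2 digits = 54, minutes = 33.901; 54 + 33.901/60 = 54.565017
  N → positive
  λ: split at 3 digits → 179° and 0.456′; 179 + 0.456/60 = 179.007600
  E ⇒ keep positive
Point 5:
  φ: 49.471′ = 0.824517°; total 56.824517
  N → positive
  λ: 27.478′ = 0.457967°; total 132.457967
  W ⇒ negate

1. -89.44988, 0.25226
2. -62.46505, -177.02478
3. -89.61817, -45.49770
4. 54.56502, 179.00760
5. 56.82452, -132.45797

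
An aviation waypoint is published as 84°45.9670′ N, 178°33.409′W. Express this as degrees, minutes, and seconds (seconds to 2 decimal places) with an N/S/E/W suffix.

Latitude: fractional minutes 0.96700 × 60 = 58.0200″
Lon: 33.40900′ → 33′ and 0.40900 × 60 = 24.5400″

84°45′58.02″ N, 178°33′24.54″ W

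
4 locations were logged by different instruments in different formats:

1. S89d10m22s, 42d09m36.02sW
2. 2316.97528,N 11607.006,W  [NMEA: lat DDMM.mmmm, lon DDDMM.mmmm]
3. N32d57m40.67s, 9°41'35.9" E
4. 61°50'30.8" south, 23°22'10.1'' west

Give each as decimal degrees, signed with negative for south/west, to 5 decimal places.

Point 1:
  φ: 10′ + 22″ = 10.36667′; 89 + 10.36667/60 = 89.172778
  S ⇒ negate
  Longitude: 42° + 9/60 + 36.02/3600 = 42 + 0.150000 + 0.010006 = 42.160006
  hemisphere W, so the sign is −
Point 2:
  φ: split at 2 digits → 23° and 16.97528′; 23 + 16.97528/60 = 23.282921
  N ⇒ keep positive
  Longitude: split at 3 digits → 116° and 7.006′; 116 + 7.006/60 = 116.116767
  W ⇒ negate
Point 3:
  φ: 32° + 57/60 + 40.67/3600 = 32 + 0.950000 + 0.011297 = 32.961297
  N → positive
  Lon: 9° + 41/60 + 35.9/3600 = 9 + 0.683333 + 0.009972 = 9.693306
  E ⇒ keep positive
Point 4:
  Latitude: 61 + 50/60 + 30.8/3600 = 61.841889
  S ⇒ negate
  Longitude: 23 + 22/60 + 10.1/3600 = 23.369472
  W ⇒ negate

1. -89.17278, -42.16001
2. 23.28292, -116.11677
3. 32.96130, 9.69331
4. -61.84189, -23.36947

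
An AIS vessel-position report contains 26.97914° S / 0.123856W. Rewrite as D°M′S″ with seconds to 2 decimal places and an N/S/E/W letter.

φ: 0.979140° → 58.74840′; 0.74840 × 60 = 44.9040″
Longitude: 0.123856° → 7.43136′; 0.43136 × 60 = 25.8816″

26°58′44.90″ S, 0°07′25.88″ W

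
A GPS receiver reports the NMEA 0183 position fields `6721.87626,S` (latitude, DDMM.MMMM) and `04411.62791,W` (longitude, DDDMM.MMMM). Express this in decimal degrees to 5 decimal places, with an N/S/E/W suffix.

67.36460° S, 44.19380° W

Lat: split at 2 digits → 67° and 21.87626′; 67 + 21.87626/60 = 67.364604
λ: split at 3 digits → 044° and 11.62791′; 44 + 11.62791/60 = 44.193799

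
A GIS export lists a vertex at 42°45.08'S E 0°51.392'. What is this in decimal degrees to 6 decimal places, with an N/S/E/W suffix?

42.751333° S, 0.856533° E

φ: 42 + 45.08/60 = 42.7513333
λ: 0 + 51.392/60 = 0.8565333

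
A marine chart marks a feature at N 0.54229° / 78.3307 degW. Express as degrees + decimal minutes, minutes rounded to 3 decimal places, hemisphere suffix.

φ: 0° + 0.542290 × 60 = 0° 32.53740′
Longitude: fractional part 0.330700 → 19.84200 minutes

0° 32.537′ N, 78° 19.842′ W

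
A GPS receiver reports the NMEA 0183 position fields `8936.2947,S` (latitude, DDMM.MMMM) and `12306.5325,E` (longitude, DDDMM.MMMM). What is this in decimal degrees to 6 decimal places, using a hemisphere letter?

φ: degrees = first 2 digits = 89, minutes = 36.2947; 89 + 36.2947/60 = 89.6049117
Lon: degrees = first 3 digits = 123, minutes = 6.5325; 123 + 6.5325/60 = 123.1088750

89.604912° S, 123.108875° E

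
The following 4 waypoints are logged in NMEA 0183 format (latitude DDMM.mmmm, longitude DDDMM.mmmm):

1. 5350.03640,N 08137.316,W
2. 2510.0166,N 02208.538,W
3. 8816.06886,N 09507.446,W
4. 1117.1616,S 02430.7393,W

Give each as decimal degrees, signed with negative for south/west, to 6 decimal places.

1. 53.833940, -81.621933
2. 25.166943, -22.142300
3. 88.267814, -95.124100
4. -11.286027, -24.512322

Point 1:
  Latitude: degrees = first 2 digits = 53, minutes = 50.0364; 53 + 50.0364/60 = 53.8339400
  N → positive
  λ: degrees = first 3 digits = 81, minutes = 37.316; 81 + 37.316/60 = 81.6219333
  W ⇒ negate
Point 2:
  Latitude: split at 2 digits → 25° and 10.0166′; 25 + 10.0166/60 = 25.1669433
  N → positive
  Longitude: degrees = first 3 digits = 22, minutes = 8.538; 22 + 8.538/60 = 22.1423000
  hemisphere W, so the sign is −
Point 3:
  Latitude: degrees = first 2 digits = 88, minutes = 16.06886; 88 + 16.06886/60 = 88.2678143
  N ⇒ keep positive
  Longitude: degrees = first 3 digits = 95, minutes = 7.446; 95 + 7.446/60 = 95.1241000
  W → negative
Point 4:
  Latitude: degrees = first 2 digits = 11, minutes = 17.1616; 11 + 17.1616/60 = 11.2860267
  hemisphere S, so the sign is −
  Longitude: degrees = first 3 digits = 24, minutes = 30.7393; 24 + 30.7393/60 = 24.5123217
  W ⇒ negate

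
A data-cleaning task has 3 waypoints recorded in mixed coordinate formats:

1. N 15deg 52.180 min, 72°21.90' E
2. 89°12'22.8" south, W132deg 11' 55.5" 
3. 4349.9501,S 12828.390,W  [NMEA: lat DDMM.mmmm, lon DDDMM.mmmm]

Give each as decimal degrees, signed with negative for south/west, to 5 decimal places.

Point 1:
  Latitude: 52.18′ = 0.869667°; total 15.869667
  N ⇒ keep positive
  Lon: 21.9′ = 0.365000°; total 72.365000
  E → positive
Point 2:
  φ: 89 + 12/60 + 22.8/3600 = 89.206333
  S → negative
  λ: 132 + 11/60 + 55.5/3600 = 132.198750
  hemisphere W, so the sign is −
Point 3:
  φ: degrees = first 2 digits = 43, minutes = 49.9501; 43 + 49.9501/60 = 43.832502
  S ⇒ negate
  Longitude: degrees = first 3 digits = 128, minutes = 28.39; 128 + 28.39/60 = 128.473167
  W → negative

1. 15.86967, 72.36500
2. -89.20633, -132.19875
3. -43.83250, -128.47317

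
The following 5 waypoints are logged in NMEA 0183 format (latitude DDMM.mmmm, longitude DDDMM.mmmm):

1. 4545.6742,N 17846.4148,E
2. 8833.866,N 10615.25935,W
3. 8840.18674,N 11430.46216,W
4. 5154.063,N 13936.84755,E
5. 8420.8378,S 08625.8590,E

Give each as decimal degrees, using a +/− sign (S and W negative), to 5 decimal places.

1. 45.76124, 178.77358
2. 88.56443, -106.25432
3. 88.66978, -114.50770
4. 51.90105, 139.61413
5. -84.34730, 86.43098

Point 1:
  Lat: degrees = first 2 digits = 45, minutes = 45.6742; 45 + 45.6742/60 = 45.761237
  N → positive
  λ: degrees = first 3 digits = 178, minutes = 46.4148; 178 + 46.4148/60 = 178.773580
  E → positive
Point 2:
  Latitude: split at 2 digits → 88° and 33.866′; 88 + 33.866/60 = 88.564433
  N → positive
  λ: split at 3 digits → 106° and 15.25935′; 106 + 15.25935/60 = 106.254323
  hemisphere W, so the sign is −
Point 3:
  φ: degrees = first 2 digits = 88, minutes = 40.18674; 88 + 40.18674/60 = 88.669779
  N ⇒ keep positive
  Longitude: degrees = first 3 digits = 114, minutes = 30.46216; 114 + 30.46216/60 = 114.507703
  W → negative
Point 4:
  Lat: degrees = first 2 digits = 51, minutes = 54.063; 51 + 54.063/60 = 51.901050
  N ⇒ keep positive
  Longitude: degrees = first 3 digits = 139, minutes = 36.84755; 139 + 36.84755/60 = 139.614126
  E ⇒ keep positive
Point 5:
  Lat: degrees = first 2 digits = 84, minutes = 20.8378; 84 + 20.8378/60 = 84.347297
  S → negative
  λ: degrees = first 3 digits = 86, minutes = 25.859; 86 + 25.859/60 = 86.430983
  E ⇒ keep positive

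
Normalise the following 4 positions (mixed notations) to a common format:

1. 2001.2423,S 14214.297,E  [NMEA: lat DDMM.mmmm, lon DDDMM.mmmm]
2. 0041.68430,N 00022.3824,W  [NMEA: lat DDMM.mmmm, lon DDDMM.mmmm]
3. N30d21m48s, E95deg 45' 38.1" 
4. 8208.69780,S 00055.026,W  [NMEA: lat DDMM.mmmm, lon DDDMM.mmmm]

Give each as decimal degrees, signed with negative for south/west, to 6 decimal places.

1. -20.020705, 142.238283
2. 0.694738, -0.373040
3. 30.363333, 95.760583
4. -82.144963, -0.917100

Point 1:
  Lat: split at 2 digits → 20° and 1.2423′; 20 + 1.2423/60 = 20.0207050
  S → negative
  λ: split at 3 digits → 142° and 14.297′; 142 + 14.297/60 = 142.2382833
  E ⇒ keep positive
Point 2:
  φ: split at 2 digits → 00° and 41.6843′; 0 + 41.6843/60 = 0.6947383
  N ⇒ keep positive
  Longitude: degrees = first 3 digits = 0, minutes = 22.3824; 0 + 22.3824/60 = 0.3730400
  W ⇒ negate
Point 3:
  φ: 21′ + 48″ = 21.80000′; 30 + 21.80000/60 = 30.3633333
  N → positive
  λ: 45′ + 38.1″ = 45.63500′; 95 + 45.63500/60 = 95.7605833
  E → positive
Point 4:
  Latitude: degrees = first 2 digits = 82, minutes = 8.6978; 82 + 8.6978/60 = 82.1449633
  hemisphere S, so the sign is −
  λ: split at 3 digits → 000° and 55.026′; 0 + 55.026/60 = 0.9171000
  W → negative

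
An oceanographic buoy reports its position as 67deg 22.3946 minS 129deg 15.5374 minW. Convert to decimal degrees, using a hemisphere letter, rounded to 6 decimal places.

67.373243° S, 129.258957° W

φ: 22.3946′ = 0.373243°; total 67.3732433
Longitude: 15.5374′ = 0.258957°; total 129.2589567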